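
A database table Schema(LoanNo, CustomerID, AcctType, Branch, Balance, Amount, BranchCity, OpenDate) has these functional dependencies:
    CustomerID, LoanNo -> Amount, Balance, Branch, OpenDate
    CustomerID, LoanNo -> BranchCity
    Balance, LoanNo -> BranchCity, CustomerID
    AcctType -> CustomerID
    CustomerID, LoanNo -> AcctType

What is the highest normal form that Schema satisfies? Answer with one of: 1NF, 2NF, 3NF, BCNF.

Candidate keys: {AcctType, LoanNo}, {Balance, LoanNo}, {CustomerID, LoanNo}. Prime attributes: {AcctType, Balance, CustomerID, LoanNo}.
For AcctType -> CustomerID we have {AcctType}⁺ = {AcctType, CustomerID}; {AcctType} is not a superkey, so BCNF fails.
But every attribute on its right side ({CustomerID}) is prime, and the same holds for every other non-superkey FD, so 3NF still holds.

3NF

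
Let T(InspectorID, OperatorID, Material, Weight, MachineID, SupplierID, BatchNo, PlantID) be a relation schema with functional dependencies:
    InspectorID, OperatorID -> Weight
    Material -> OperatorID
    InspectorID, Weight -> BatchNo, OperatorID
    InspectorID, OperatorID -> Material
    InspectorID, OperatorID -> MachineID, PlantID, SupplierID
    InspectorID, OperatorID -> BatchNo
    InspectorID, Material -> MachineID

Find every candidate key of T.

{InspectorID, Material}, {InspectorID, OperatorID}, {InspectorID, Weight}

No FD produces {InspectorID}, so it must be in every candidate key.
{InspectorID, Material}⁺ = {BatchNo, InspectorID, MachineID, Material, OperatorID, PlantID, SupplierID, Weight} — all of the relation — so {InspectorID, Material} is a candidate key.
{InspectorID, OperatorID}⁺ = {BatchNo, InspectorID, MachineID, Material, OperatorID, PlantID, SupplierID, Weight} — all of the relation — so {InspectorID, OperatorID} is a candidate key.
{InspectorID, Weight}⁺ = {BatchNo, InspectorID, MachineID, Material, OperatorID, PlantID, SupplierID, Weight} — all of the relation — so {InspectorID, Weight} is a candidate key.
No proper subset of any of these is a key, and no other minimal superkey exists.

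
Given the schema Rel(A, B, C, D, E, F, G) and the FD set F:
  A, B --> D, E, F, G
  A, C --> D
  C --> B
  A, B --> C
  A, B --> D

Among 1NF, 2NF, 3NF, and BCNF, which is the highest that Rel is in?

Candidate keys: {A, B}, {A, C}. Prime attributes: {A, B, C}.
For C --> B we have {C}⁺ = {B, C}; {C} is not a superkey, so BCNF fails.
But every attribute on its right side ({B}) is prime, and the same holds for every other non-superkey FD, so 3NF still holds.

3NF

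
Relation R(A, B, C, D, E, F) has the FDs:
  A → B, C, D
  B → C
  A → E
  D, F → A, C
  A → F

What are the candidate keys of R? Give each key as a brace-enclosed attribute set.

Closure of {A} is {A, B, C, D, E, F}, the whole schema; {A} is a candidate key.
Closure of {D, F} is {A, B, C, D, E, F}, the whole schema; {D, F} is a candidate key.
These are minimal and exhaustive — every other superkey contains one of them.

{A}, {D, F}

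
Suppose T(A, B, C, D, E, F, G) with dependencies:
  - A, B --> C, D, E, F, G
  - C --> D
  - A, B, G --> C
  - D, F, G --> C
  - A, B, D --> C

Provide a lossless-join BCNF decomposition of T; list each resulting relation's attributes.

Candidate key of the original relation: {A, B}.
Within {A, B, C, D, E, F, G}: {C}⁺ ∩ {A, B, C, D, E, F, G} = {C, D}, not the whole set, so C --> D violates BCNF; decompose into {C, D} and {A, B, C, E, F, G}.
{C, D}: every determinant is a superkey — BCNF.
{A, B, C, E, F, G}: every determinant is a superkey — BCNF.

{A, B, C, E, F, G}; {C, D}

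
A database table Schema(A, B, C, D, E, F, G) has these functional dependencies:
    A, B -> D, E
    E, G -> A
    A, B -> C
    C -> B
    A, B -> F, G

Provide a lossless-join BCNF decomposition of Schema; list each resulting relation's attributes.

Candidate keys of the original relation: {A, B}, {A, C}, {B, E, G}, {C, E, G}.
Within {A, B, C, D, E, F, G}: {E, G}⁺ ∩ {A, B, C, D, E, F, G} = {A, E, G}, not the whole set, so E, G -> A violates BCNF; decompose into {A, E, G} and {B, C, D, E, F, G}.
{A, E, G} is in BCNF.
Within {B, C, D, E, F, G}: {C}⁺ ∩ {B, C, D, E, F, G} = {B, C}, not the whole set, so C -> B violates BCNF; decompose into {B, C} and {C, D, E, F, G}.
{B, C} is in BCNF.
{C, D, E, F, G} is in BCNF.

{A, E, G}; {B, C}; {C, D, E, F, G}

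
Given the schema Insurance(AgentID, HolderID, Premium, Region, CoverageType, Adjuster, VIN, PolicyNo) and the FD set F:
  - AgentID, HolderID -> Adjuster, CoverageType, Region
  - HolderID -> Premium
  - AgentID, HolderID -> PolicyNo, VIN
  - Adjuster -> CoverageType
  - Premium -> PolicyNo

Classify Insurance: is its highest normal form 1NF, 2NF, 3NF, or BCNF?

1NF

Candidate key: {AgentID, HolderID}. Prime attributes: {AgentID, HolderID}.
For HolderID -> Premium we have {HolderID}⁺ = {HolderID, PolicyNo, Premium}; {HolderID} is not a superkey, so BCNF fails.
HolderID -> Premium has non-prime {Premium} on the right and a non-superkey on the left, so 3NF fails.
Since {HolderID} ⊂ {AgentID, HolderID} and {HolderID}⁺ ⊇ {PolicyNo, Premium} with {PolicyNo, Premium} non-prime, there is a partial dependency; 2NF fails.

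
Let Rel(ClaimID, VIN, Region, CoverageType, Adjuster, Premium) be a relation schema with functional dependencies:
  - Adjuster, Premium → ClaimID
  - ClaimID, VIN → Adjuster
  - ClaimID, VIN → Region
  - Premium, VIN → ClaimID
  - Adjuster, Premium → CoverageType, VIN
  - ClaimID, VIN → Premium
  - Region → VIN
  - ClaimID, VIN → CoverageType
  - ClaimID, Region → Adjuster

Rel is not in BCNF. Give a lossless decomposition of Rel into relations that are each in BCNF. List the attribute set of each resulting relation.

Candidate keys of the original relation: {Adjuster, Premium}, {ClaimID, Region}, {ClaimID, VIN}, {Premium, Region}, {Premium, VIN}.
Within {Adjuster, ClaimID, CoverageType, Premium, Region, VIN}: {Region}⁺ ∩ {Adjuster, ClaimID, CoverageType, Premium, Region, VIN} = {Region, VIN}, not the whole set, so Region → VIN violates BCNF; decompose into {Region, VIN} and {Adjuster, ClaimID, CoverageType, Premium, Region}.
{Region, VIN} is in BCNF.
{Adjuster, ClaimID, CoverageType, Premium, Region} is in BCNF.

{Adjuster, ClaimID, CoverageType, Premium, Region}; {Region, VIN}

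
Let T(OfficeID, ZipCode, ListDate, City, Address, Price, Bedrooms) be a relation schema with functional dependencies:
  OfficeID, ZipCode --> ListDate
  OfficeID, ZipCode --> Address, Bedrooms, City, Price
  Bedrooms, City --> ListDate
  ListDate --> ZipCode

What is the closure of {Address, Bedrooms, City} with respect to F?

Start with {Address, Bedrooms, City}.
Bedrooms, City --> ListDate applies; add {ListDate} → now {Address, Bedrooms, City, ListDate}.
ListDate --> ZipCode applies; add {ZipCode} → now {Address, Bedrooms, City, ListDate, ZipCode}.
No further FD applies.

{Address, Bedrooms, City, ListDate, ZipCode}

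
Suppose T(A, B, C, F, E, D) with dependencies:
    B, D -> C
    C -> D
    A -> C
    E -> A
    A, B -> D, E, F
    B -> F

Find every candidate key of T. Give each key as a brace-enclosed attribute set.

{A, B}, {B, E}

No FD produces {B}, so it must be in every candidate key.
Closure of {A, B} is {A, B, C, D, E, F}, the whole schema; {A, B} is a candidate key.
Closure of {B, E} is {A, B, C, D, E, F}, the whole schema; {B, E} is a candidate key.
These are minimal and exhaustive — every other superkey contains one of them.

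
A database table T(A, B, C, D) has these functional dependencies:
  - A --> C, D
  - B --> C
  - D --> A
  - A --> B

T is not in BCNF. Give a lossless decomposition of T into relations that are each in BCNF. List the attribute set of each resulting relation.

{A, B, D}; {B, C}

Candidate keys of the original relation: {A}, {D}.
In {A, B, C, D}, {B} is not a superkey ({B}⁺ restricted to this set is {B, C}), so split on B --> C into {B, C} and {A, B, D}.
{B, C} has no BCNF violation.
{A, B, D} has no BCNF violation.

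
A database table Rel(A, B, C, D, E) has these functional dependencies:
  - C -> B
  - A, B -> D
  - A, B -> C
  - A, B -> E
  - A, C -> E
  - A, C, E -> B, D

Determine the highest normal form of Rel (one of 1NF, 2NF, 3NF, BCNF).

Candidate keys: {A, B}, {A, C}. Prime attributes: {A, B, C}.
C -> B: {C}⁺ = {B, C}, which is not all of the attributes, so the left side is not a superkey — BCNF is violated.
Since {B} ⊆ prime attributes and every other non-superkey FD also has a prime right side, the schema is in 3NF.

3NF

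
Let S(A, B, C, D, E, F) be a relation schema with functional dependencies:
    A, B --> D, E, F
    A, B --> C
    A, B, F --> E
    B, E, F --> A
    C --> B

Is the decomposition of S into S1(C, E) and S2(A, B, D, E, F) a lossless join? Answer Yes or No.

No

S1 ∩ S2 = {E}; its closure under F is {E}.
The closure covers neither S1 nor S2 entirely; the join is not lossless.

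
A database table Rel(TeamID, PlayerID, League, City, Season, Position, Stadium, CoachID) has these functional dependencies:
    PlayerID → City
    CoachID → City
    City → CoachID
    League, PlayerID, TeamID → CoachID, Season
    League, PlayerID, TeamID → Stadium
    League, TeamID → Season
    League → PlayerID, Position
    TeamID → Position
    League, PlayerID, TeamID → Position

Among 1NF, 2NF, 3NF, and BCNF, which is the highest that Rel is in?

1NF

Candidate key: {League, TeamID}. Prime attributes: {League, TeamID}.
PlayerID → City breaks BCNF: {PlayerID}⁺ = {City, CoachID, PlayerID}, so {PlayerID} is not a superkey.
Because {City} is non-prime and the left side of PlayerID → City is not a superkey, the relation is not in 3NF.
{League} is a proper subset of the key {League, TeamID}, and {League}⁺ contains the non-prime attributes {City, CoachID, PlayerID, Position} — a partial dependency, so 2NF is violated.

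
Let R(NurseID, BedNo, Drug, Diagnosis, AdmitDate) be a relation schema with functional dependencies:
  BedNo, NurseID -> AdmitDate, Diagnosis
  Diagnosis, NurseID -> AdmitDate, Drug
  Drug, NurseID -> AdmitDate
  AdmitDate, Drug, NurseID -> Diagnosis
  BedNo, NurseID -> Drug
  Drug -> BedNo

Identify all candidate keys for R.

{BedNo, NurseID}, {Diagnosis, NurseID}, {Drug, NurseID}

Attributes never on any right-hand side: {NurseID} — every candidate key must contain it.
Closure of {BedNo, NurseID} is {AdmitDate, BedNo, Diagnosis, Drug, NurseID}, the whole schema; {BedNo, NurseID} is a candidate key.
Closure of {Diagnosis, NurseID} is {AdmitDate, BedNo, Diagnosis, Drug, NurseID}, the whole schema; {Diagnosis, NurseID} is a candidate key.
Closure of {Drug, NurseID} is {AdmitDate, BedNo, Diagnosis, Drug, NurseID}, the whole schema; {Drug, NurseID} is a candidate key.
No proper subset of any of these is a key, and no other minimal superkey exists.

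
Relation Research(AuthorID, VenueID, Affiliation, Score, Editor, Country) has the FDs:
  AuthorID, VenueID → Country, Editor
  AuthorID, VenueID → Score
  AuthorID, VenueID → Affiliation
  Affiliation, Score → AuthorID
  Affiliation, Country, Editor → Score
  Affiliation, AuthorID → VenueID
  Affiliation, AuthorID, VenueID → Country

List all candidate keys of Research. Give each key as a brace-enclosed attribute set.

Closure of {Affiliation, AuthorID} is {Affiliation, AuthorID, Country, Editor, Score, VenueID}, the whole schema; {Affiliation, AuthorID} is a candidate key.
Closure of {Affiliation, Score} is {Affiliation, AuthorID, Country, Editor, Score, VenueID}, the whole schema; {Affiliation, Score} is a candidate key.
Closure of {AuthorID, VenueID} is {Affiliation, AuthorID, Country, Editor, Score, VenueID}, the whole schema; {AuthorID, VenueID} is a candidate key.
Closure of {Affiliation, Country, Editor} is {Affiliation, AuthorID, Country, Editor, Score, VenueID}, the whole schema; {Affiliation, Country, Editor} is a candidate key.
Any other superkey properly contains one of these, so there are no further candidate keys.

{Affiliation, AuthorID}, {Affiliation, Country, Editor}, {Affiliation, Score}, {AuthorID, VenueID}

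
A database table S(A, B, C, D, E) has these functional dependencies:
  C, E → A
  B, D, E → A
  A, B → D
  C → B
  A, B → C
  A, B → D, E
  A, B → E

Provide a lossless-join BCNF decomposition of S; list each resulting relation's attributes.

Candidate keys of the original relation: {A, B}, {A, C}, {B, D, E}, {C, E}.
{A, B, C, D, E}: {C} determines {B, C} here but is not a superkey — split on C → B, giving {B, C} and {A, C, D, E}.
{B, C}: every determinant is a superkey — BCNF.
{A, C, D, E}: every determinant is a superkey — BCNF.

{A, C, D, E}; {B, C}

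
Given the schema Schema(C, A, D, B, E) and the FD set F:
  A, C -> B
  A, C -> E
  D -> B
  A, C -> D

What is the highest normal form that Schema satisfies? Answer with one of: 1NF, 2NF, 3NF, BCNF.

Candidate key: {A, C}. Prime attributes: {A, C}.
D -> B breaks BCNF: {D}⁺ = {B, D}, so {D} is not a superkey.
Because {B} is non-prime and the left side of D -> B is not a superkey, the relation is not in 3NF.
No proper subset of a key has a non-prime attribute in its closure, so there is no partial dependency; 2NF holds.

2NF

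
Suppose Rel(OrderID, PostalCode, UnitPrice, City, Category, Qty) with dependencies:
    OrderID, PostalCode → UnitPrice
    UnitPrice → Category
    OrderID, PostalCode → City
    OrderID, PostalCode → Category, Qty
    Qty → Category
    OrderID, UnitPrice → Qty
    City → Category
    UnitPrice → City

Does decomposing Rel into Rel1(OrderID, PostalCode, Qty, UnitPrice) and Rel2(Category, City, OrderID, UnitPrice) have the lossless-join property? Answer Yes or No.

The shared attributes are {OrderID, UnitPrice} and {OrderID, UnitPrice}⁺ = {Category, City, OrderID, Qty, UnitPrice}.
This includes all of Rel2, so the common attributes are a superkey of Rel2 — the join is lossless.

Yes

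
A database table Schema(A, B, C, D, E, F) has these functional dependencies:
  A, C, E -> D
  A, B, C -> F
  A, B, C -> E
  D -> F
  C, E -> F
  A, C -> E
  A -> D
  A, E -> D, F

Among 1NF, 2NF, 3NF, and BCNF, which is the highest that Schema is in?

Candidate key: {A, B, C}. Prime attributes: {A, B, C}.
A, C, E -> D breaks BCNF: {A, C, E}⁺ = {A, C, D, E, F}, so {A, C, E} is not a superkey.
Because {D} is non-prime and the left side of A, C, E -> D is not a superkey, the relation is not in 3NF.
{A} is a proper subset of the key {A, B, C}, and {A}⁺ contains the non-prime attributes {D, F} — a partial dependency, so 2NF is violated.

1NF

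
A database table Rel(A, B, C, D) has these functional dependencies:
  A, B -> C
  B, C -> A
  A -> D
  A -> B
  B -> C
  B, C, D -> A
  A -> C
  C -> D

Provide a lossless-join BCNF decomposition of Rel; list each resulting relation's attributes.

Candidate keys of the original relation: {A}, {B}.
In {A, B, C, D}, {C} is not a superkey ({C}⁺ restricted to this set is {C, D}), so split on C -> D into {C, D} and {A, B, C}.
{C, D}: every determinant is a superkey — BCNF.
{A, B, C}: every determinant is a superkey — BCNF.

{A, B, C}; {C, D}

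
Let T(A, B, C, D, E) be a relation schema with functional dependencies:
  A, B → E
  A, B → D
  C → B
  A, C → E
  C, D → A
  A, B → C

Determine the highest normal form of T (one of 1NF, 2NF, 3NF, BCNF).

Candidate keys: {A, B}, {A, C}, {C, D}. Prime attributes: {A, B, C, D}.
C → B: {C}⁺ = {B, C}, which is not all of the attributes, so the left side is not a superkey — BCNF is violated.
Since {B} ⊆ prime attributes and every other non-superkey FD also has a prime right side, the schema is in 3NF.

3NF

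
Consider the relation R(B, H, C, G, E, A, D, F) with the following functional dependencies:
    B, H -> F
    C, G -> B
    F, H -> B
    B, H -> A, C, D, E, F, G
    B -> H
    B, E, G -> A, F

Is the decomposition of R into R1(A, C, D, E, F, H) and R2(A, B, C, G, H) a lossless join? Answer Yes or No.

The shared attributes are {A, C, H} and {A, C, H}⁺ = {A, C, H}.
R1 ⊄ {A, C, H} and R2 ⊄ {A, C, H}, so the split is lossy.

No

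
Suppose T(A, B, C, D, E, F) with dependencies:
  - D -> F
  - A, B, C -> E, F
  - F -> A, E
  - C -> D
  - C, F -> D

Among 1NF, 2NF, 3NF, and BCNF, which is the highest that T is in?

Candidate key: {B, C}. Prime attributes: {B, C}.
D -> F: {D}⁺ = {A, D, E, F}, which is not all of the attributes, so the left side is not a superkey — BCNF is violated.
D -> F has non-prime {F} on the right and a non-superkey on the left, so 3NF fails.
The proper key subset {C} of {B, C} determines non-prime {A, D, E, F}, so the relation is not even in 2NF.

1NF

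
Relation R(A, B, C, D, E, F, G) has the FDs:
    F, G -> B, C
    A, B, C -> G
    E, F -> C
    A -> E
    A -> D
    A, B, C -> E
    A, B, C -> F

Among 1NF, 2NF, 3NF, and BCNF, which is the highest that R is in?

Candidate keys: {A, B, C}, {A, B, F}, {A, F, G}. Prime attributes: {A, B, C, F, G}.
F, G -> B, C breaks BCNF: {F, G}⁺ = {B, C, F, G}, so {F, G} is not a superkey.
Because {E} is non-prime and the left side of A -> E is not a superkey, the relation is not in 3NF.
The proper key subset {A} of {A, B, C} determines non-prime {D, E}, so the relation is not even in 2NF.

1NF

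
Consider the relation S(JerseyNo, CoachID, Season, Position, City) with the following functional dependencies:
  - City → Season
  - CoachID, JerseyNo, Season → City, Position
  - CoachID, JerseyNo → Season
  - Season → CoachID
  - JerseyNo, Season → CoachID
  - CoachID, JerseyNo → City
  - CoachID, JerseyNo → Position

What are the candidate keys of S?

{JerseyNo} never appears on the right of any FD, so every key must include it.
{City, JerseyNo} is a candidate key since {City, JerseyNo}⁺ = {City, CoachID, JerseyNo, Position, Season} covers every attribute.
{CoachID, JerseyNo} is a candidate key since {CoachID, JerseyNo}⁺ = {City, CoachID, JerseyNo, Position, Season} covers every attribute.
{JerseyNo, Season} is a candidate key since {JerseyNo, Season}⁺ = {City, CoachID, JerseyNo, Position, Season} covers every attribute.
No proper subset of any of these is a key, and no other minimal superkey exists.

{City, JerseyNo}, {CoachID, JerseyNo}, {JerseyNo, Season}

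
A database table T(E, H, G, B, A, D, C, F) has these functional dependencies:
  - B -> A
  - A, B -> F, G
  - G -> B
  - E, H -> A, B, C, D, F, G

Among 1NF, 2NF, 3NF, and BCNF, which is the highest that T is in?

Candidate key: {E, H}. Prime attributes: {E, H}.
B -> A breaks BCNF: {B}⁺ = {A, B, F, G}, so {B} is not a superkey.
B -> A has non-prime {A} on the right and a non-superkey on the left, so 3NF fails.
No proper subset of a key has a non-prime attribute in its closure, so there is no partial dependency; 2NF holds.

2NF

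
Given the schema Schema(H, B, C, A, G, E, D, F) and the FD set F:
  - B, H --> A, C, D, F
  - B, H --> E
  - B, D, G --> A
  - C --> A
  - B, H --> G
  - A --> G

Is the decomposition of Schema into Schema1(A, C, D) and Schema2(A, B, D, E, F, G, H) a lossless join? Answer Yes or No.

Schema1 ∩ Schema2 = {A, D}; its closure under F is {A, D, G}.
Schema1 ⊄ {A, D, G} and Schema2 ⊄ {A, D, G}, so the split is lossy.

No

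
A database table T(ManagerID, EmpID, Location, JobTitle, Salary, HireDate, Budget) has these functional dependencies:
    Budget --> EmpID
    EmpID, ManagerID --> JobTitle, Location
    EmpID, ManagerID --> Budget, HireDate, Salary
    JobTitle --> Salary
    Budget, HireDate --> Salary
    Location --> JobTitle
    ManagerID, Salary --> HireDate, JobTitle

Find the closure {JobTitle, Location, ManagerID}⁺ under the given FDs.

{HireDate, JobTitle, Location, ManagerID, Salary}

Start with {JobTitle, Location, ManagerID}.
JobTitle --> Salary applies; add {Salary} → now {JobTitle, Location, ManagerID, Salary}.
ManagerID, Salary --> HireDate, JobTitle applies; add {HireDate} → now {HireDate, JobTitle, Location, ManagerID, Salary}.
No further FD applies.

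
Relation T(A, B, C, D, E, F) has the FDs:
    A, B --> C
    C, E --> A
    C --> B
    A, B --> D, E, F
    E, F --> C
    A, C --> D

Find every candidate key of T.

{A, B}, {A, C}, {C, E}, {E, F}

{A, B}⁺ = {A, B, C, D, E, F}, which is every attribute, so {A, B} is a candidate key.
{A, C}⁺ = {A, B, C, D, E, F}, which is every attribute, so {A, C} is a candidate key.
{C, E}⁺ = {A, B, C, D, E, F}, which is every attribute, so {C, E} is a candidate key.
{E, F}⁺ = {A, B, C, D, E, F}, which is every attribute, so {E, F} is a candidate key.
These are minimal and exhaustive — every other superkey contains one of them.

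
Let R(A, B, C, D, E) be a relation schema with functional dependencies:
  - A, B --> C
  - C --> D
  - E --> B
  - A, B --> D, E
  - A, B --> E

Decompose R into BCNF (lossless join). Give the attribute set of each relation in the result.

Candidate keys of the original relation: {A, B}, {A, E}.
{A, B, C, D, E}: {C} determines {C, D} here but is not a superkey — split on C --> D, giving {C, D} and {A, B, C, E}.
{C, D} has no BCNF violation.
{A, B, C, E}: {E} determines {B, E} here but is not a superkey — split on E --> B, giving {B, E} and {A, C, E}.
{B, E} has no BCNF violation.
{A, C, E} has no BCNF violation.

{A, C, E}; {B, E}; {C, D}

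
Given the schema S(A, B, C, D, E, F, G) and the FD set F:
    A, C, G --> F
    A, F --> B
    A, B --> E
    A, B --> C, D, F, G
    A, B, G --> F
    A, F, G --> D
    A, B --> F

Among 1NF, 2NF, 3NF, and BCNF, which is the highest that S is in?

BCNF

Candidate keys: {A, B}, {A, C, G}, {A, F}. Prime attributes: {A, B, C, F, G}.
The left-hand side of every FD is a superkey, so BCNF is satisfied.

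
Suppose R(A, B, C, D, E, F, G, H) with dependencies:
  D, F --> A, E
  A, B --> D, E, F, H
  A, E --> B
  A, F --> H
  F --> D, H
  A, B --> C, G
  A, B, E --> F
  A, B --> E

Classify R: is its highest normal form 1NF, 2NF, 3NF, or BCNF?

BCNF

Candidate keys: {A, B}, {A, E}, {F}. Prime attributes: {A, B, E, F}.
Every FD has a superkey on the left, so the relation is in BCNF.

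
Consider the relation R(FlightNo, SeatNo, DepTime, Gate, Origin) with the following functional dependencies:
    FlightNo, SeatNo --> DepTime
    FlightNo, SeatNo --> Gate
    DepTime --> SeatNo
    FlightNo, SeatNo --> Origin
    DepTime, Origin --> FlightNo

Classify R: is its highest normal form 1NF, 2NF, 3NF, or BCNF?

3NF

Candidate keys: {DepTime, FlightNo}, {DepTime, Origin}, {FlightNo, SeatNo}. Prime attributes: {DepTime, FlightNo, Origin, SeatNo}.
DepTime --> SeatNo: {DepTime}⁺ = {DepTime, SeatNo}, which is not all of the attributes, so the left side is not a superkey — BCNF is violated.
But every attribute on its right side ({SeatNo}) is prime, and the same holds for every other non-superkey FD, so 3NF still holds.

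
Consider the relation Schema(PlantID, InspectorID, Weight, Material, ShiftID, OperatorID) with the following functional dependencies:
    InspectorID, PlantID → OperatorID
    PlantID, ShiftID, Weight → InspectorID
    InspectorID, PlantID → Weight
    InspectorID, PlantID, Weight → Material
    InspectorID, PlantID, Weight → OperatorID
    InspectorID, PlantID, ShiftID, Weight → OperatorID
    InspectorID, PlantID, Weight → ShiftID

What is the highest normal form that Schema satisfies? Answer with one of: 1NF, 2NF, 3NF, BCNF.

BCNF

Candidate keys: {InspectorID, PlantID}, {PlantID, ShiftID, Weight}. Prime attributes: {InspectorID, PlantID, ShiftID, Weight}.
Every FD has a superkey on the left, so the relation is in BCNF.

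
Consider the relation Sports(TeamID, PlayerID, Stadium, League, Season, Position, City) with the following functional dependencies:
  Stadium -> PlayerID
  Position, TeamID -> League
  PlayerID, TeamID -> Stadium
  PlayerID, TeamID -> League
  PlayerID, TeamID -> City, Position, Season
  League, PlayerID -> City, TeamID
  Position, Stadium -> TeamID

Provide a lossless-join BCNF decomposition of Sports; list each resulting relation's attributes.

Candidate keys of the original relation: {League, PlayerID}, {League, Stadium}, {PlayerID, TeamID}, {Position, Stadium}, {Stadium, TeamID}.
In {City, League, PlayerID, Position, Season, Stadium, TeamID}, {Stadium} is not a superkey ({Stadium}⁺ restricted to this set is {PlayerID, Stadium}), so split on Stadium -> PlayerID into {PlayerID, Stadium} and {City, League, Position, Season, Stadium, TeamID}.
{PlayerID, Stadium} is in BCNF.
In {City, League, Position, Season, Stadium, TeamID}, {Position, TeamID} is not a superkey ({Position, TeamID}⁺ restricted to this set is {League, Position, TeamID}), so split on Position, TeamID -> League into {League, Position, TeamID} and {City, Position, Season, Stadium, TeamID}.
{League, Position, TeamID} is in BCNF.
{City, Position, Season, Stadium, TeamID} is in BCNF.

{City, Position, Season, Stadium, TeamID}; {League, Position, TeamID}; {PlayerID, Stadium}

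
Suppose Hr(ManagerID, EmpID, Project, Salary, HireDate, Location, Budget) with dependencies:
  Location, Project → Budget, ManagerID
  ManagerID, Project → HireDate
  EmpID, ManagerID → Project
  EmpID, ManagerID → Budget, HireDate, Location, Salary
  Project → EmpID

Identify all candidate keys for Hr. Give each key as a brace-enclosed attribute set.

{EmpID, ManagerID} is a candidate key since {EmpID, ManagerID}⁺ = {Budget, EmpID, HireDate, Location, ManagerID, Project, Salary} covers every attribute.
{Location, Project} is a candidate key since {Location, Project}⁺ = {Budget, EmpID, HireDate, Location, ManagerID, Project, Salary} covers every attribute.
{ManagerID, Project} is a candidate key since {ManagerID, Project}⁺ = {Budget, EmpID, HireDate, Location, ManagerID, Project, Salary} covers every attribute.
These are minimal and exhaustive — every other superkey contains one of them.

{EmpID, ManagerID}, {Location, Project}, {ManagerID, Project}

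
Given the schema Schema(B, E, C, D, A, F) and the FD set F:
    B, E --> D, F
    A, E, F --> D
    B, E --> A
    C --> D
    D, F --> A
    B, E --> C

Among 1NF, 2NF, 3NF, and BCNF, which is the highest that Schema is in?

2NF

Candidate key: {B, E}. Prime attributes: {B, E}.
For A, E, F --> D we have {A, E, F}⁺ = {A, D, E, F}; {A, E, F} is not a superkey, so BCNF fails.
Because {D} is non-prime and the left side of A, E, F --> D is not a superkey, the relation is not in 3NF.
Checking every proper subset of each key, none determines a non-prime attribute — 2NF is satisfied.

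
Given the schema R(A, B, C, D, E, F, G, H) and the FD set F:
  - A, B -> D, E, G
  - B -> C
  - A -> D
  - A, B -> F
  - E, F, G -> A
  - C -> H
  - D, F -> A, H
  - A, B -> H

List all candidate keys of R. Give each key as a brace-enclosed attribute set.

Attributes never on any right-hand side: {B} — every candidate key must contain it.
Closure of {A, B} is {A, B, C, D, E, F, G, H}, the whole schema; {A, B} is a candidate key.
Closure of {B, D, F} is {A, B, C, D, E, F, G, H}, the whole schema; {B, D, F} is a candidate key.
Closure of {B, E, F, G} is {A, B, C, D, E, F, G, H}, the whole schema; {B, E, F, G} is a candidate key.
Any other superkey properly contains one of these, so there are no further candidate keys.

{A, B}, {B, D, F}, {B, E, F, G}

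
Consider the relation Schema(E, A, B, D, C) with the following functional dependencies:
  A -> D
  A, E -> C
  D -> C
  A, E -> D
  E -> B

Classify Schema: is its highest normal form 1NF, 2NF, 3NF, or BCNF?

1NF

Candidate key: {A, E}. Prime attributes: {A, E}.
A -> D: {A}⁺ = {A, C, D}, which is not all of the attributes, so the left side is not a superkey — BCNF is violated.
A -> D determines the non-prime attribute {D} from a non-superkey — 3NF is violated.
The proper key subset {A} of {A, E} determines non-prime {C, D}, so the relation is not even in 2NF.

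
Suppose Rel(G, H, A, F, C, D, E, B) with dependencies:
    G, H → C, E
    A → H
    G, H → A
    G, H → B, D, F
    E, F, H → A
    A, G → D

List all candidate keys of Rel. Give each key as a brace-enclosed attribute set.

{A, G}, {G, H}

No FD produces {G}, so it must be in every candidate key.
Closure of {A, G} is {A, B, C, D, E, F, G, H}, the whole schema; {A, G} is a candidate key.
Closure of {G, H} is {A, B, C, D, E, F, G, H}, the whole schema; {G, H} is a candidate key.
No proper subset of any of these is a key, and no other minimal superkey exists.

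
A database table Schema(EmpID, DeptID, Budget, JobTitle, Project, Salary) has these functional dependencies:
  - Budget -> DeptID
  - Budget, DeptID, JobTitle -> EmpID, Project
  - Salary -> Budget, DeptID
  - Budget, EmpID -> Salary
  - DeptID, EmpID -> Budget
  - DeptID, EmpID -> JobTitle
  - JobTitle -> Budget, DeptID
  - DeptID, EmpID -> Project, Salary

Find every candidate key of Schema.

{Budget, EmpID}, {DeptID, EmpID}, {EmpID, Salary}, {JobTitle}

Closure of {JobTitle} is {Budget, DeptID, EmpID, JobTitle, Project, Salary}, the whole schema; {JobTitle} is a candidate key.
Closure of {Budget, EmpID} is {Budget, DeptID, EmpID, JobTitle, Project, Salary}, the whole schema; {Budget, EmpID} is a candidate key.
Closure of {DeptID, EmpID} is {Budget, DeptID, EmpID, JobTitle, Project, Salary}, the whole schema; {DeptID, EmpID} is a candidate key.
Closure of {EmpID, Salary} is {Budget, DeptID, EmpID, JobTitle, Project, Salary}, the whole schema; {EmpID, Salary} is a candidate key.
Any other superkey properly contains one of these, so there are no further candidate keys.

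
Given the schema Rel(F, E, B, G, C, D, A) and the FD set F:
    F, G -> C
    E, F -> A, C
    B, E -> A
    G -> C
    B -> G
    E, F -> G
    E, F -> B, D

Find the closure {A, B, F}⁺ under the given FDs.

Start with {A, B, F}.
B -> G applies; add {G} → now {A, B, F, G}.
F, G -> C applies; add {C} → now {A, B, C, F, G}.
No further FD applies.

{A, B, C, F, G}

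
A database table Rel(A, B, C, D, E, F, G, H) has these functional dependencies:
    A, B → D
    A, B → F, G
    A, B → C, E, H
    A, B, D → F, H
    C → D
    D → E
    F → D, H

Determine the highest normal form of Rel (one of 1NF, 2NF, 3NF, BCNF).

2NF

Candidate key: {A, B}. Prime attributes: {A, B}.
C → D breaks BCNF: {C}⁺ = {C, D, E}, so {C} is not a superkey.
C → D determines the non-prime attribute {D} from a non-superkey — 3NF is violated.
No non-prime attribute depends on a proper subset of any candidate key, so 2NF holds.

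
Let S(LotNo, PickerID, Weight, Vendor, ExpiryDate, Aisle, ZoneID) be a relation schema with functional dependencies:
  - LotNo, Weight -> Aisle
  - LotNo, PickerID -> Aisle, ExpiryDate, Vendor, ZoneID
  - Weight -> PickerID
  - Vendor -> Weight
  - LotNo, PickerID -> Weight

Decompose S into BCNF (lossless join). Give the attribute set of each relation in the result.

{Aisle, ExpiryDate, LotNo, Vendor, ZoneID}; {PickerID, Weight}; {Vendor, Weight}

Candidate keys of the original relation: {LotNo, PickerID}, {LotNo, Vendor}, {LotNo, Weight}.
{Aisle, ExpiryDate, LotNo, PickerID, Vendor, Weight, ZoneID}: {Weight} determines {PickerID, Weight} here but is not a superkey — split on Weight -> PickerID, giving {PickerID, Weight} and {Aisle, ExpiryDate, LotNo, Vendor, Weight, ZoneID}.
{PickerID, Weight}: every determinant is a superkey — BCNF.
{Aisle, ExpiryDate, LotNo, Vendor, Weight, ZoneID}: {Vendor} determines {Vendor, Weight} here but is not a superkey — split on Vendor -> Weight, giving {Vendor, Weight} and {Aisle, ExpiryDate, LotNo, Vendor, ZoneID}.
{Vendor, Weight}: every determinant is a superkey — BCNF.
{Aisle, ExpiryDate, LotNo, Vendor, ZoneID}: every determinant is a superkey — BCNF.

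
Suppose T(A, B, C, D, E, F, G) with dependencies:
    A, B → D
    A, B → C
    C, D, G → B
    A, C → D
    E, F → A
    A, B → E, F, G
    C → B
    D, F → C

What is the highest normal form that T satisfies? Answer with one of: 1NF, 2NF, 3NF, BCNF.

3NF

Candidate keys: {A, B}, {A, C}, {A, D, F}, {B, E, F}, {C, E, F}, {D, E, F}. Prime attributes: {A, B, C, D, E, F}.
For C, D, G → B we have {C, D, G}⁺ = {B, C, D, G}; {C, D, G} is not a superkey, so BCNF fails.
Since {B} ⊆ prime attributes and every other non-superkey FD also has a prime right side, the schema is in 3NF.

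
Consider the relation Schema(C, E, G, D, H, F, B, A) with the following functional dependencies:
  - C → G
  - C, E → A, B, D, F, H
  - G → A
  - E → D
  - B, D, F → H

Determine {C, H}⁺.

Start with {C, H}.
C → G applies; add {G} → now {C, G, H}.
G → A applies; add {A} → now {A, C, G, H}.
No further FD applies.

{A, C, G, H}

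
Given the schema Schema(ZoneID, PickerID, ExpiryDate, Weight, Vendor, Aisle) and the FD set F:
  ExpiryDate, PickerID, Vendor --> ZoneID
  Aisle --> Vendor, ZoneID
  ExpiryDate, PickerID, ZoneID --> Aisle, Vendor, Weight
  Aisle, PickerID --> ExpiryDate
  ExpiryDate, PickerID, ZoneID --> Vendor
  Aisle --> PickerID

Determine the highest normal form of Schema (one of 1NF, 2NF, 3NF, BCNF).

Candidate keys: {Aisle}, {ExpiryDate, PickerID, Vendor}, {ExpiryDate, PickerID, ZoneID}. Prime attributes: {Aisle, ExpiryDate, PickerID, Vendor, ZoneID}.
Every FD has a superkey on the left, so the relation is in BCNF.

BCNF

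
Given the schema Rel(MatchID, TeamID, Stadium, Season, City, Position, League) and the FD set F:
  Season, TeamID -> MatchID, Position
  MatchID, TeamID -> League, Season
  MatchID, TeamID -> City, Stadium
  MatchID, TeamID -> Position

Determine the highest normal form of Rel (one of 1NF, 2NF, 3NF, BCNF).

BCNF

Candidate keys: {MatchID, TeamID}, {Season, TeamID}. Prime attributes: {MatchID, Season, TeamID}.
Every FD has a superkey on the left, so the relation is in BCNF.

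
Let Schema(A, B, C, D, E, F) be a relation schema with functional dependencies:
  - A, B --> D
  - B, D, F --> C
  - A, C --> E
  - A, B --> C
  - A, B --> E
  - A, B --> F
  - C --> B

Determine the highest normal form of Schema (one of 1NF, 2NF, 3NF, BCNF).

3NF

Candidate keys: {A, B}, {A, C}. Prime attributes: {A, B, C}.
For B, D, F --> C we have {B, D, F}⁺ = {B, C, D, F}; {B, D, F} is not a superkey, so BCNF fails.
Its right-hand attributes {C} are all prime, as are those of every other non-superkey FD — the relation is in 3NF.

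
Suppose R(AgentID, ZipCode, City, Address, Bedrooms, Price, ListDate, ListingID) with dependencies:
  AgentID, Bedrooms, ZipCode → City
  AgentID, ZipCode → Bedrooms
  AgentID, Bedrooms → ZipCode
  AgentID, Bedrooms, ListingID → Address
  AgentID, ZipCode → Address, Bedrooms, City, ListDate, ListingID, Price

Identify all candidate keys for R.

{AgentID} never appears on the right of any FD, so every key must include it.
{AgentID, Bedrooms}⁺ = {Address, AgentID, Bedrooms, City, ListDate, ListingID, Price, ZipCode}, which is every attribute, so {AgentID, Bedrooms} is a candidate key.
{AgentID, ZipCode}⁺ = {Address, AgentID, Bedrooms, City, ListDate, ListingID, Price, ZipCode}, which is every attribute, so {AgentID, ZipCode} is a candidate key.
These are minimal and exhaustive — every other superkey contains one of them.

{AgentID, Bedrooms}, {AgentID, ZipCode}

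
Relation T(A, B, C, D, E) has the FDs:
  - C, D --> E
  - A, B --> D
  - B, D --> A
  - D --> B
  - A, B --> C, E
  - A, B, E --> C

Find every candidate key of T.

{A, B}, {D}

{D}⁺ = {A, B, C, D, E} — all of the relation — so {D} is a candidate key.
{A, B}⁺ = {A, B, C, D, E} — all of the relation — so {A, B} is a candidate key.
These are minimal and exhaustive — every other superkey contains one of them.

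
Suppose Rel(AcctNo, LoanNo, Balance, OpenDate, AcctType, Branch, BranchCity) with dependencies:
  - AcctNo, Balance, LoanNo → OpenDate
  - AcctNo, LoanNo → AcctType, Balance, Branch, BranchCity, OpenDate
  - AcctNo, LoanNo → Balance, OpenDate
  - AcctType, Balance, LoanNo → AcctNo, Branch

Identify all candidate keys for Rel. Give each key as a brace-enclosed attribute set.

{AcctNo, LoanNo}, {AcctType, Balance, LoanNo}

{LoanNo} never appears on the right of any FD, so every key must include it.
Closure of {AcctNo, LoanNo} is {AcctNo, AcctType, Balance, Branch, BranchCity, LoanNo, OpenDate}, the whole schema; {AcctNo, LoanNo} is a candidate key.
Closure of {AcctType, Balance, LoanNo} is {AcctNo, AcctType, Balance, Branch, BranchCity, LoanNo, OpenDate}, the whole schema; {AcctType, Balance, LoanNo} is a candidate key.
No proper subset of any of these is a key, and no other minimal superkey exists.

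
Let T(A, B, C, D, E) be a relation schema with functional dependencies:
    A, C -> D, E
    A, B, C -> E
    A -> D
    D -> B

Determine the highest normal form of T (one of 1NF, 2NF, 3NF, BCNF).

1NF

Candidate key: {A, C}. Prime attributes: {A, C}.
A -> D: {A}⁺ = {A, B, D}, which is not all of the attributes, so the left side is not a superkey — BCNF is violated.
Because {D} is non-prime and the left side of A -> D is not a superkey, the relation is not in 3NF.
Since {A} ⊂ {A, C} and {A}⁺ ⊇ {B, D} with {B, D} non-prime, there is a partial dependency; 2NF fails.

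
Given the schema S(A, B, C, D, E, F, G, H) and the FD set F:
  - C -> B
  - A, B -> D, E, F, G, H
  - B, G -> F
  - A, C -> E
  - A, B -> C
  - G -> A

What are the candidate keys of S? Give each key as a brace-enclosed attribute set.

{A, B}⁺ = {A, B, C, D, E, F, G, H} — all of the relation — so {A, B} is a candidate key.
{A, C}⁺ = {A, B, C, D, E, F, G, H} — all of the relation — so {A, C} is a candidate key.
{B, G}⁺ = {A, B, C, D, E, F, G, H} — all of the relation — so {B, G} is a candidate key.
{C, G}⁺ = {A, B, C, D, E, F, G, H} — all of the relation — so {C, G} is a candidate key.
These are minimal and exhaustive — every other superkey contains one of them.

{A, B}, {A, C}, {B, G}, {C, G}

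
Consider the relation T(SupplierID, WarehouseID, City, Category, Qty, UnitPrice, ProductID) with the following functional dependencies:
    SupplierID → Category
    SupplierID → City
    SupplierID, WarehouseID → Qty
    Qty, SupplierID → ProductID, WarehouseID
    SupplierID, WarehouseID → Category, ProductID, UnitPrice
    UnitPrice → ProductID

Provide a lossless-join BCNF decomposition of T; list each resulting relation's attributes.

{Category, City, SupplierID}; {ProductID, UnitPrice}; {Qty, SupplierID, UnitPrice, WarehouseID}

Candidate keys of the original relation: {Qty, SupplierID}, {SupplierID, WarehouseID}.
{Category, City, ProductID, Qty, SupplierID, UnitPrice, WarehouseID}: {SupplierID} determines {Category, City, SupplierID} here but is not a superkey — split on SupplierID → Category, City, giving {Category, City, SupplierID} and {ProductID, Qty, SupplierID, UnitPrice, WarehouseID}.
{Category, City, SupplierID}: every determinant is a superkey — BCNF.
{ProductID, Qty, SupplierID, UnitPrice, WarehouseID}: {UnitPrice} determines {ProductID, UnitPrice} here but is not a superkey — split on UnitPrice → ProductID, giving {ProductID, UnitPrice} and {Qty, SupplierID, UnitPrice, WarehouseID}.
{ProductID, UnitPrice}: every determinant is a superkey — BCNF.
{Qty, SupplierID, UnitPrice, WarehouseID}: every determinant is a superkey — BCNF.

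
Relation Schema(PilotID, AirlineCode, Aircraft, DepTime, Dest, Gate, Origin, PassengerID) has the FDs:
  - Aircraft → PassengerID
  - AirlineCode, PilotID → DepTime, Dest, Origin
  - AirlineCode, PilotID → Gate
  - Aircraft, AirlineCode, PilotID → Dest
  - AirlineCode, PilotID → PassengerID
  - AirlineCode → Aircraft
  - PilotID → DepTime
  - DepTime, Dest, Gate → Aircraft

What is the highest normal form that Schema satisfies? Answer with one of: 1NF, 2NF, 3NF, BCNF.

Candidate key: {AirlineCode, PilotID}. Prime attributes: {AirlineCode, PilotID}.
For Aircraft → PassengerID we have {Aircraft}⁺ = {Aircraft, PassengerID}; {Aircraft} is not a superkey, so BCNF fails.
Aircraft → PassengerID has non-prime {PassengerID} on the right and a non-superkey on the left, so 3NF fails.
The proper key subset {AirlineCode} of {AirlineCode, PilotID} determines non-prime {Aircraft, PassengerID}, so the relation is not even in 2NF.

1NF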